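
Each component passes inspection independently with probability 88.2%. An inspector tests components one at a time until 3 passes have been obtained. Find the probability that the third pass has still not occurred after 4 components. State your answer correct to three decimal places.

Needing more than 4 components ⇔ fewer than 3 successes in the first 4. With X ~ Binomial(4, 0.882), P(Y > 4) = P(X ≤ 2).
  k=0: C(4,0)·0.882^0·0.118^4 = 0.00019
  k=1: C(4,1)·0.882^1·0.118^3 = 0.00580
  k=2: C(4,2)·0.882^2·0.118^2 = 0.06499
P(X ≤ 2) = 0.07098

0.071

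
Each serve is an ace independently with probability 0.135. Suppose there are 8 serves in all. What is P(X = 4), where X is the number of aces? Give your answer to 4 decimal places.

0.0130

X ~ Binomial(n=8, p=0.135).
P(X=4) = C(8,4) · p^4 · (1−p)^4
= 70 · 0.00033215 · 0.55984 = 0.013017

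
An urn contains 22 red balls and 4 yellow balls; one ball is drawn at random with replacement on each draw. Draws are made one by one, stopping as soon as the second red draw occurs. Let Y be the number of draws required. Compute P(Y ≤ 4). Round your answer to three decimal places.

0.987

Finishing within 4 draws ⇔ at least 2 successes in the first 4. With X ~ Binomial(4, 0.846154), P(Y ≤ 4) = 1 − P(X ≤ 1).
  k=0: C(4,0)·0.846154^0·0.153846^4 = 0.00056
  k=1: C(4,1)·0.846154^1·0.153846^3 = 0.01232
1 − 0.01288 = 0.98712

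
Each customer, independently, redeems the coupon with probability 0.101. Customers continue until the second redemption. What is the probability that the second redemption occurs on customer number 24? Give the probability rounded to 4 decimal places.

Y = trial on which the second success occurs; negative binomial, r=2, p=0.101.
P(Y=24) = C(23,1) · p^2 · (1−p)^22
= 23 · 0.010201 · 0.096098 = 0.022547

0.0225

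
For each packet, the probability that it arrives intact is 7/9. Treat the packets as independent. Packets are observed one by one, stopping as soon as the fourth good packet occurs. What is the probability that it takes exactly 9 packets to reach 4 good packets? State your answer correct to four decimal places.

Y = trial on which the fourth success occurs; negative binomial, r=4, p=0.777778.
P(Y=9) = C(8,3) · p^4 · (1−p)^5
= 56 · 0.36595 · 0.00054192 = 0.011106

0.0111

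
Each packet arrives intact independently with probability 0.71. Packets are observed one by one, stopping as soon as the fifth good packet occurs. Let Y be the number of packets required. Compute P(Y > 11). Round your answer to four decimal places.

Needing more than 11 packets ⇔ fewer than 5 successes in the first 11. With X ~ Binomial(11, 0.71), P(Y > 11) = P(X ≤ 4).
  k=0: C(11,0)·0.71^0·0.29^11 = 0.000001
  k=1: C(11,1)·0.71^1·0.29^10 = 0.000033
  k=2: C(11,2)·0.71^2·0.29^9 = 0.000402
  k=3: C(11,3)·0.71^3·0.29^8 = 0.002954
  k=4: C(11,4)·0.71^4·0.29^7 = 0.014465
P(X ≤ 4) = 0.017856

0.0179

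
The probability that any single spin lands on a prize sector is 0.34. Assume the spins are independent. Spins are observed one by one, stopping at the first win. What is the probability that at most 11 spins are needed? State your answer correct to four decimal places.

0.9896

Y = number of spins to the first success; geometric, p = 0.34.
P(Y ≤ 11) = 1 − (1−p)^11 = 1 − 0.010351 = 0.989649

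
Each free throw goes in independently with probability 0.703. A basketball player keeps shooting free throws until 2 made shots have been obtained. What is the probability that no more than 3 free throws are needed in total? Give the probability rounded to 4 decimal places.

Finishing within 3 free throws ⇔ at least 2 successes in the first 3. With X ~ Binomial(3, 0.703), P(Y ≤ 3) = 1 − P(X ≤ 1).
  k=0: C(3,0)·0.703^0·0.297^3 = 0.026198
  k=1: C(3,1)·0.703^1·0.297^2 = 0.186033
1 − 0.212231 = 0.787769

0.7878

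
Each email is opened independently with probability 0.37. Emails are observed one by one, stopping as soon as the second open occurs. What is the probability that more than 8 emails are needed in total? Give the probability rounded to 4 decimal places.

Needing more than 8 emails ⇔ fewer than 2 successes in the first 8. With X ~ Binomial(8, 0.37), P(Y > 8) = P(X ≤ 1).
  k=0: C(8,0)·0.37^0·0.63^8 = 0.024816
  k=1: C(8,1)·0.37^1·0.63^7 = 0.116594
P(X ≤ 1) = 0.141409

0.1414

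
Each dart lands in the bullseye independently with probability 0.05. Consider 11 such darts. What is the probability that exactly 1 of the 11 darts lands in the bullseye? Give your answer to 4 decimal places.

0.3293

X ~ Binomial(n=11, p=0.05).
P(X=1) = C(11,1) · p^1 · (1−p)^10
= 11 · 0.05 · 0.59874 = 0.329305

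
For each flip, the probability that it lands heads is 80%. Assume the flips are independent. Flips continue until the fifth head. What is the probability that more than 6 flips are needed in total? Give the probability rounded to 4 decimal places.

0.3446

Needing more than 6 flips ⇔ fewer than 5 successes in the first 6. With X ~ Binomial(6, 0.80), P(Y > 6) = P(X ≤ 4).
  k=0: C(6,0)·0.80^0·0.20^6 = 0.000064
  k=1: C(6,1)·0.80^1·0.20^5 = 0.001536
  k=2: C(6,2)·0.80^2·0.20^4 = 0.015360
  k=3: C(6,3)·0.80^3·0.20^3 = 0.081920
  k=4: C(6,4)·0.80^4·0.20^2 = 0.245760
P(X ≤ 4) = 0.344640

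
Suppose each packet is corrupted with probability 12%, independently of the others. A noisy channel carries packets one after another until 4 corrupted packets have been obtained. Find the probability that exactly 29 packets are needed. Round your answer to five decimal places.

0.02781

Y = trial on which the fourth success occurs; negative binomial, r=4, p=0.12.
P(Y=29) = C(28,3) · p^4 · (1−p)^25
= 3276 · 0.00020736 · 0.040932 = 0.0278058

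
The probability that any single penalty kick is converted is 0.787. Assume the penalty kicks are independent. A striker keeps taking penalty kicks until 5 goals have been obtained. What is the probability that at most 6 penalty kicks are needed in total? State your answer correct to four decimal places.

0.6234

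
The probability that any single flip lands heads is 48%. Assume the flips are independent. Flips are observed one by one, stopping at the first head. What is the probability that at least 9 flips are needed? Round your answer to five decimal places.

Y = number of flips to the first success; geometric, p = 0.48.
P(Y > 8) = P(first 8 all fail) = (1−p)^8 = 0.0053460

0.00535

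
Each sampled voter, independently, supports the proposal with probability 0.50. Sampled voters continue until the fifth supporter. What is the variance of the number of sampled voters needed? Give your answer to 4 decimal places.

Y = total sampled voters until the fifth success; negative binomial with r=5, p=0.50.
Var(Y) = r(1−p)/p² = 5·0.50 / 0.50² = 10.000000

10.0000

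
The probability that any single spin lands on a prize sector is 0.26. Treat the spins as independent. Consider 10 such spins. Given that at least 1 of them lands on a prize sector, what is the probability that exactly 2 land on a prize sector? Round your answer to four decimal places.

0.2877

X ~ Binomial(10, 0.26). Want P(X=2 | X≥1) = P(X=2) / P(X≥1).
P(X=2) = C(10,2)·0.26^2·0.74^8 = 0.273535
P(X≥1) = 1 − 0.049240 = 0.950760
Ratio = 0.273535 / 0.950760 = 0.287701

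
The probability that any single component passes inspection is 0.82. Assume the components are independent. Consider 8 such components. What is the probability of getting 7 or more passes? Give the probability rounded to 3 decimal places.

X ~ Binomial(8, 0.82); P(X ≥ 7) = Σ C(8,k) p^k (1−p)^(8−k) over k:
  k=7: C(8,7)·0.82^7·0.18^1 = 0.35897
  k=8: C(8,8)·0.82^8·0.18^0 = 0.20441
Total = 0.56339

0.563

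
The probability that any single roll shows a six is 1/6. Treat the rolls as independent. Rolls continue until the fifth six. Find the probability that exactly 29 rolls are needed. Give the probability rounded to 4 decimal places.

0.0331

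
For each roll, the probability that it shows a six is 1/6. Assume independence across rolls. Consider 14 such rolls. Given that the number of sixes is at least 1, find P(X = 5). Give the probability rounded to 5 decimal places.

0.05411

X ~ Binomial(14, 0.166667). Want P(X=5 | X≥1) = P(X=5) / P(X≥1).
P(X=5) = C(14,5)·0.166667^5·0.833333^9 = 0.0498972
P(X≥1) = 1 − 0.0778866 = 0.9221134
Ratio = 0.0498972 / 0.9221134 = 0.0541118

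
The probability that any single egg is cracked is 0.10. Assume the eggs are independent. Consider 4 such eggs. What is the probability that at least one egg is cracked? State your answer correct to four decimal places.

P(at least one) = 1 − P(none) = 1 − (1 − 0.10)^4
= 1 − 0.656100 = 0.343900

0.3439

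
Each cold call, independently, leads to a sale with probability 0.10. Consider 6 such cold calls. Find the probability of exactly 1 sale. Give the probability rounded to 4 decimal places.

X ~ Binomial(n=6, p=0.10).
P(X=1) = C(6,1) · p^1 · (1−p)^5
= 6 · 0.1 · 0.59049 = 0.354294

0.3543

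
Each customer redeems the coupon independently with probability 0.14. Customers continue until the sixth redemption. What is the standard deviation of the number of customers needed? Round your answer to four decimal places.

16.2255

Y = total customers until the sixth success; negative binomial with r=6, p=0.14.
SD(Y) = √[r(1−p)/p²] = √(263.265306) = 16.225452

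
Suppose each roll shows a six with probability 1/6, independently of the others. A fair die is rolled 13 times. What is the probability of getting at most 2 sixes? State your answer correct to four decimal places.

0.6281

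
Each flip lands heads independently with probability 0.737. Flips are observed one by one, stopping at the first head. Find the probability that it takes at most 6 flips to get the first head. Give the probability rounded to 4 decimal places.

0.9997

Y = number of flips to the first success; geometric, p = 0.737.
P(Y ≤ 6) = 1 − (1−p)^6 = 1 − 0.000331 = 0.999669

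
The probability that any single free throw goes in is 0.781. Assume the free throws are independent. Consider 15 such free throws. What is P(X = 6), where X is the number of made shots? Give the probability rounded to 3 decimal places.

X ~ Binomial(n=15, p=0.781).
P(X=6) = C(15,6) · p^6 · (1−p)^9
= 5005 · 0.22694 · 1.1588e-06 = 0.00132

0.001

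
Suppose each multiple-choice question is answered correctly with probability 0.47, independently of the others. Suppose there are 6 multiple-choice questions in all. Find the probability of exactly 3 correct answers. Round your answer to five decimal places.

0.30914

X ~ Binomial(n=6, p=0.47).
P(X=3) = C(6,3) · p^3 · (1−p)^3
= 20 · 0.10382 · 0.14888 = 0.3091371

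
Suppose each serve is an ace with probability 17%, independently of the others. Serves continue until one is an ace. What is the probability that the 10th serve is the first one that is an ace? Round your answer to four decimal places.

Geometric (trials to first success), p = 0.17.
P(Y = 10) = (1−p)^9 · p = 0.18694 · 0.17 = 0.031780

0.0318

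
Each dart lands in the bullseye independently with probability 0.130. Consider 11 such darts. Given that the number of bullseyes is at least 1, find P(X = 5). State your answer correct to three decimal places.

0.009

X ~ Binomial(11, 0.13). Want P(X=5 | X≥1) = P(X=5) / P(X≥1).
P(X=5) = C(11,5)·0.13^5·0.87^6 = 0.00744
P(X≥1) = 1 − 0.21613 = 0.78387
Ratio = 0.00744 / 0.78387 = 0.00949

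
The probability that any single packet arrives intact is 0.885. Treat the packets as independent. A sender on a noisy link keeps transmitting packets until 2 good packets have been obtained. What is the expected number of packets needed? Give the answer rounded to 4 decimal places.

2.2599

Y = total packets until the second success; negative binomial with r=2, p=0.885.
E[Y] = r / p = 2 / 0.885 = 2.259887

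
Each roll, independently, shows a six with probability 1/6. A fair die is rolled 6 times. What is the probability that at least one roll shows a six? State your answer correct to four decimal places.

P(at least one) = 1 − P(none) = 1 − (1 − 0.166667)^6
= 1 − 0.334898 = 0.665102

0.6651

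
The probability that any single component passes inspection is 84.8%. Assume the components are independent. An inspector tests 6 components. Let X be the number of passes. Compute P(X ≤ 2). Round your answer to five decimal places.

0.00618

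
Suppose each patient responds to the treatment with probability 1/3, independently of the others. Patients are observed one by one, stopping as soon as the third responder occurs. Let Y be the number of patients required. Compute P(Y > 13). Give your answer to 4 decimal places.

0.1387

Needing more than 13 patients ⇔ fewer than 3 successes in the first 13. With X ~ Binomial(13, 0.333333), P(Y > 13) = P(X ≤ 2).
  k=0: C(13,0)·0.333333^0·0.666667^13 = 0.005138
  k=1: C(13,1)·0.333333^1·0.666667^12 = 0.033399
  k=2: C(13,2)·0.333333^2·0.666667^11 = 0.100196
P(X ≤ 2) = 0.138732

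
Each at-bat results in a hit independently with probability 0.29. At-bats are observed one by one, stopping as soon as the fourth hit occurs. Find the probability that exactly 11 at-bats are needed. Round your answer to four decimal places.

Y = trial on which the fourth success occurs; negative binomial, r=4, p=0.29.
P(Y=11) = C(10,3) · p^4 · (1−p)^7
= 120 · 0.0070728 · 0.090951 = 0.077194

0.0772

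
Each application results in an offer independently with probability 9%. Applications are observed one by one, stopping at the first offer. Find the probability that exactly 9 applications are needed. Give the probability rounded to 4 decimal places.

0.0423

Geometric (trials to first success), p = 0.09.
P(Y = 9) = (1−p)^8 · p = 0.47025 · 0.09 = 0.042323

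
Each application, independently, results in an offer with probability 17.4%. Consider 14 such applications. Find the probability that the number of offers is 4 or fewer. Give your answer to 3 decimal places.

0.920

X ~ Binomial(14, 0.174); P(X ≤ 4) = Σ C(14,k) p^k (1−p)^(14−k) over k:
  k=0: C(14,0)·0.174^0·0.826^14 = 0.06882
  k=1: C(14,1)·0.174^1·0.826^13 = 0.20296
  k=2: C(14,2)·0.174^2·0.826^12 = 0.27791
  k=3: C(14,3)·0.174^3·0.826^11 = 0.23417
  k=4: C(14,4)·0.174^4·0.826^10 = 0.13565
Total = 0.91951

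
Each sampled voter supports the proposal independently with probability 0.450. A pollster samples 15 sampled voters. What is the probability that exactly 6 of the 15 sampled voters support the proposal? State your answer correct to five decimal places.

X ~ Binomial(n=15, p=0.45).
P(X=6) = C(15,6) · p^6 · (1−p)^9
= 5005 · 0.0083038 · 0.0046054 = 0.1914006

0.19140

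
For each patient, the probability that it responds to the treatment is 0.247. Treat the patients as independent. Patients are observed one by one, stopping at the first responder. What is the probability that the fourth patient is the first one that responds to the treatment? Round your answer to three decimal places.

0.105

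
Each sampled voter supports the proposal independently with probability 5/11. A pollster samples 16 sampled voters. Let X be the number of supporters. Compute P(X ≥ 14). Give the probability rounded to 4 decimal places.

X ~ Binomial(16, 0.454545); P(X ≥ 14) = Σ C(16,k) p^k (1−p)^(16−k) over k:
  k=14: C(16,14)·0.454545^14·0.545455^2 = 0.000574
  k=15: C(16,15)·0.454545^15·0.545455^1 = 0.000064
  k=16: C(16,16)·0.454545^16·0.545455^0 = 0.000003
Total = 0.000641

0.0006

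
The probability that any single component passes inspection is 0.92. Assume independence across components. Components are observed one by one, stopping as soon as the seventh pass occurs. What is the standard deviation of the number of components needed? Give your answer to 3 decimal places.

Y = total components until the seventh success; negative binomial with r=7, p=0.92.
SD(Y) = √[r(1−p)/p²] = √(0.66163) = 0.81340

0.813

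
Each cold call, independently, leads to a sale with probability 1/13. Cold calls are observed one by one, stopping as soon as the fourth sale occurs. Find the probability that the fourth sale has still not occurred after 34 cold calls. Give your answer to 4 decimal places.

Needing more than 34 cold calls ⇔ fewer than 4 successes in the first 34. With X ~ Binomial(34, 0.076923), P(Y > 34) = P(X ≤ 3).
  k=0: C(34,0)·0.076923^0·0.923077^34 = 0.065779
  k=1: C(34,1)·0.076923^1·0.923077^33 = 0.186374
  k=2: C(34,2)·0.076923^2·0.923077^32 = 0.256265
  k=3: C(34,3)·0.076923^3·0.923077^31 = 0.227791
P(X ≤ 3) = 0.736209

0.7362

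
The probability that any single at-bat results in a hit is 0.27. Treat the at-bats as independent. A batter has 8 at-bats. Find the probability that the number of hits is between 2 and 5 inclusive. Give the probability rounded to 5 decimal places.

0.67431

X ~ Binomial(8, 0.27); P(2 ≤ X ≤ 5) = Σ C(8,k) p^k (1−p)^(8−k) over k:
  k=2: C(8,2)·0.27^2·0.73^6 = 0.3089034
  k=3: C(8,3)·0.27^3·0.73^5 = 0.2285039
  k=4: C(8,4)·0.27^4·0.73^4 = 0.1056439
  k=5: C(8,5)·0.27^5·0.73^3 = 0.0312590
Total = 0.6743103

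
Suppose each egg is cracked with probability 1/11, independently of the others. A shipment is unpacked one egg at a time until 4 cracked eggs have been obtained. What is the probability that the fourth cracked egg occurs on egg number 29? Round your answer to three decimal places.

Y = trial on which the fourth success occurs; negative binomial, r=4, p=0.090909.
P(Y=29) = C(28,3) · p^4 · (1−p)^25
= 3276 · 6.8301e-05 · 0.092296 = 0.02065

0.021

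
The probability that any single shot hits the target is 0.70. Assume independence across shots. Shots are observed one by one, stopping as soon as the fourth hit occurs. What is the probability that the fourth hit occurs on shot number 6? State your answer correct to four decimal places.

0.2161

Y = trial on which the fourth success occurs; negative binomial, r=4, p=0.70.
P(Y=6) = C(5,3) · p^4 · (1−p)^2
= 10 · 0.2401 · 0.09 = 0.216090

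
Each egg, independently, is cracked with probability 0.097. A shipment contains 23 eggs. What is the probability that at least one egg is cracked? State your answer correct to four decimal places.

0.9043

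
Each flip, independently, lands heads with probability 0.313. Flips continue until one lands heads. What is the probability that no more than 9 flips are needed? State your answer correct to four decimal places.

Y = number of flips to the first success; geometric, p = 0.313.
P(Y ≤ 9) = 1 − (1−p)^9 = 1 − 0.034089 = 0.965911

0.9659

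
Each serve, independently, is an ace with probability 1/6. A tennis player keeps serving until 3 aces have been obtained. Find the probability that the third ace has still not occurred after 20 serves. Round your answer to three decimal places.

0.329

Needing more than 20 serves ⇔ fewer than 3 successes in the first 20. With X ~ Binomial(20, 0.166667), P(Y > 20) = P(X ≤ 2).
  k=0: C(20,0)·0.166667^0·0.833333^20 = 0.02608
  k=1: C(20,1)·0.166667^1·0.833333^19 = 0.10434
  k=2: C(20,2)·0.166667^2·0.833333^18 = 0.19824
P(X ≤ 2) = 0.32866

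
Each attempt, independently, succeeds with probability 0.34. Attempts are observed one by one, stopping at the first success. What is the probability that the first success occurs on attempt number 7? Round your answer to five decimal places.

Geometric (trials to first success), p = 0.34.
P(Y = 7) = (1−p)^6 · p = 0.082654 · 0.34 = 0.0281023

0.02810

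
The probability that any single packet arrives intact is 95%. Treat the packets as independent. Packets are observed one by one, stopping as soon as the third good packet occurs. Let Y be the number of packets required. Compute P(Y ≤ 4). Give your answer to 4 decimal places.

Finishing within 4 packets ⇔ at least 3 successes in the first 4. With X ~ Binomial(4, 0.95), P(Y ≤ 4) = 1 − P(X ≤ 2).
  k=0: C(4,0)·0.95^0·0.05^4 = 0.000006
  k=1: C(4,1)·0.95^1·0.05^3 = 0.000475
  k=2: C(4,2)·0.95^2·0.05^2 = 0.013537
1 − 0.014019 = 0.985981

0.9860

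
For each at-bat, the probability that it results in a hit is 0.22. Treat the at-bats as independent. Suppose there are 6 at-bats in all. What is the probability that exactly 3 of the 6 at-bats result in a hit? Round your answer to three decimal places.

0.101

X ~ Binomial(n=6, p=0.22).
P(X=3) = C(6,3) · p^3 · (1−p)^3
= 20 · 0.010648 · 0.47455 = 0.10106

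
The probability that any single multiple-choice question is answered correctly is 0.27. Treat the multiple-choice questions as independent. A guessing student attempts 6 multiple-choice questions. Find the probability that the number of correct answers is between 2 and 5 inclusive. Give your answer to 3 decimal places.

X ~ Binomial(6, 0.27); P(2 ≤ X ≤ 5) = Σ C(6,k) p^k (1−p)^(6−k) over k:
  k=2: C(6,2)·0.27^2·0.73^4 = 0.31053
  k=3: C(6,3)·0.27^3·0.73^3 = 0.15314
  k=4: C(6,4)·0.27^4·0.73^2 = 0.04248
  k=5: C(6,5)·0.27^5·0.73^1 = 0.00628
Total = 0.51244

0.512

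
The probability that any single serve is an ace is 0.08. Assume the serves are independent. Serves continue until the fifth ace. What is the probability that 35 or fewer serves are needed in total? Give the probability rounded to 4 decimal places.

0.1443

Finishing within 35 serves ⇔ at least 5 successes in the first 35. With X ~ Binomial(35, 0.08), P(Y ≤ 35) = 1 − P(X ≤ 4).
  k=0: C(35,0)·0.08^0·0.92^35 = 0.054022
  k=1: C(35,1)·0.08^1·0.92^34 = 0.164416
  k=2: C(35,2)·0.08^2·0.92^33 = 0.243050
  k=3: C(35,3)·0.08^3·0.92^32 = 0.232482
  k=4: C(35,4)·0.08^4·0.92^31 = 0.161727
1 − 0.855698 = 0.144302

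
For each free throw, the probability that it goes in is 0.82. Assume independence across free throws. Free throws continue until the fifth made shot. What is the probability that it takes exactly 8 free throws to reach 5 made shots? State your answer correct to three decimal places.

0.076

Y = trial on which the fifth success occurs; negative binomial, r=5, p=0.82.
P(Y=8) = C(7,4) · p^5 · (1−p)^3
= 35 · 0.37074 · 0.005832 = 0.07568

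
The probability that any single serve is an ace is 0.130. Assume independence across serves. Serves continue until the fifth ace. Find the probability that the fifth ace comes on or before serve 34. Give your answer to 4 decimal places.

0.4582

Finishing within 34 serves ⇔ at least 5 successes in the first 34. With X ~ Binomial(34, 0.13), P(Y ≤ 34) = 1 − P(X ≤ 4).
  k=0: C(34,0)·0.13^0·0.87^34 = 0.008783
  k=1: C(34,1)·0.13^1·0.87^33 = 0.044623
  k=2: C(34,2)·0.13^2·0.87^32 = 0.110018
  k=3: C(34,3)·0.13^3·0.87^31 = 0.175355
  k=4: C(34,4)·0.13^4·0.87^30 = 0.203069
1 − 0.541849 = 0.458151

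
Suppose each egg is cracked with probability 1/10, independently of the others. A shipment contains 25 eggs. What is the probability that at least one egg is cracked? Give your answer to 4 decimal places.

P(at least one) = 1 − P(none) = 1 − (1 − 0.10)^25
= 1 − 0.071790 = 0.928210

0.9282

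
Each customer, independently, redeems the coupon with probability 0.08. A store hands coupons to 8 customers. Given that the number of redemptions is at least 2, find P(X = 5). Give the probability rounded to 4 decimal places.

0.0011

X ~ Binomial(8, 0.08). Want P(X=5 | X≥2) = P(X=5) / P(X≥2).
P(X=5) = C(8,5)·0.08^5·0.92^3 = 0.000143
P(X≥2) = 1 − 0.513219 − 0.357022 = 0.129759
Ratio = 0.000143 / 0.129759 = 0.001101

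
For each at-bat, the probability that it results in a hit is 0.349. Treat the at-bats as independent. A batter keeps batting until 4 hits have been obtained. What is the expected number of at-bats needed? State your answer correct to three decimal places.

11.461

Y = total at-bats until the fourth success; negative binomial with r=4, p=0.349.
E[Y] = r / p = 4 / 0.349 = 11.46132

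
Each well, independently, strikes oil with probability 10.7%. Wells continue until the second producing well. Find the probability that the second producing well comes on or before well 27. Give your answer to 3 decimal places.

0.801

Finishing within 27 wells ⇔ at least 2 successes in the first 27. With X ~ Binomial(27, 0.107), P(Y ≤ 27) = 1 − P(X ≤ 1).
  k=0: C(27,0)·0.107^0·0.893^27 = 0.04710
  k=1: C(27,1)·0.107^1·0.893^26 = 0.15237
1 − 0.19946 = 0.80054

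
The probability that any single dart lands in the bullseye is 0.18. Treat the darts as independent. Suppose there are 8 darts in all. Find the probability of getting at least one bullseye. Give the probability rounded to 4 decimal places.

0.7956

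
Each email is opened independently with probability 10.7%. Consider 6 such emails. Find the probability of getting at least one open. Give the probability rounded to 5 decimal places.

0.49288

P(at least one) = 1 − P(none) = 1 − (1 − 0.107)^6
= 1 − 0.5071177 = 0.4928823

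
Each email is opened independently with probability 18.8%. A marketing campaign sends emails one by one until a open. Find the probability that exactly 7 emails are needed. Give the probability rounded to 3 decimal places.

0.054

Geometric (trials to first success), p = 0.188.
P(Y = 7) = (1−p)^6 · p = 0.28664 · 0.188 = 0.05389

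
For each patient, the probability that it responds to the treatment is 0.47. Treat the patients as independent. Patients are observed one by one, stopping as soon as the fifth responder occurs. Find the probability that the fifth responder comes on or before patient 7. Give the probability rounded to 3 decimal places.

0.180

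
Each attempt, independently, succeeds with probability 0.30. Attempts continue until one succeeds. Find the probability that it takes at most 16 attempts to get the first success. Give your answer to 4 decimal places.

0.9967

Y = number of attempts to the first success; geometric, p = 0.30.
P(Y ≤ 16) = 1 − (1−p)^16 = 1 − 0.003323 = 0.996677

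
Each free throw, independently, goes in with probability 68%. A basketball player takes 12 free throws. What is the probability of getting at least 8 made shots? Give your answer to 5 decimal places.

X ~ Binomial(12, 0.68); P(X ≥ 8) = Σ C(12,k) p^k (1−p)^(12−k) over k:
  k=8: C(12,8)·0.68^8·0.32^4 = 0.2372883
  k=9: C(12,9)·0.68^9·0.32^3 = 0.2241057
  k=10: C(12,10)·0.68^10·0.32^2 = 0.1428674
  k=11: C(12,11)·0.68^11·0.32^1 = 0.0551988
  k=12: C(12,12)·0.68^12·0.32^0 = 0.0097748
Total = 0.6692349

0.66923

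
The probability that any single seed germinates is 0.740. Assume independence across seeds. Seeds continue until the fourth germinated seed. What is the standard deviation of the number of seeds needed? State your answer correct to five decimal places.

1.37811

Y = total seeds until the fourth success; negative binomial with r=4, p=0.74.
SD(Y) = √[r(1−p)/p²] = √(1.8991965) = 1.3781134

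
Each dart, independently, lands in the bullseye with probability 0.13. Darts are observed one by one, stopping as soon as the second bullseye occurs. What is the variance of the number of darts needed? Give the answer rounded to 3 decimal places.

102.959

Y = total darts until the second success; negative binomial with r=2, p=0.13.
Var(Y) = r(1−p)/p² = 2·0.87 / 0.13² = 102.95858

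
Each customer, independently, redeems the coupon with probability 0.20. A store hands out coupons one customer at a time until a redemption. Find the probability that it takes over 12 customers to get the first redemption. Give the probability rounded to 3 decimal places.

0.069

Y = number of customers to the first success; geometric, p = 0.20.
P(Y > 12) = P(first 12 all fail) = (1−p)^12 = 0.06872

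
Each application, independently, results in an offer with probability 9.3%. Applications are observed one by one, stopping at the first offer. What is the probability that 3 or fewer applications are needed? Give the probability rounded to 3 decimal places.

0.254

Y = number of applications to the first success; geometric, p = 0.093.
P(Y ≤ 3) = 1 − (1−p)^3 = 1 − 0.74614 = 0.25386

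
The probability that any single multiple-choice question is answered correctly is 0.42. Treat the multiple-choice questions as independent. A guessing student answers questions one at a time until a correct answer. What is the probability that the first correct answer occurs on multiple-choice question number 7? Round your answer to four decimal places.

Geometric (trials to first success), p = 0.42.
P(Y = 7) = (1−p)^6 · p = 0.038069 · 0.42 = 0.015989

0.0160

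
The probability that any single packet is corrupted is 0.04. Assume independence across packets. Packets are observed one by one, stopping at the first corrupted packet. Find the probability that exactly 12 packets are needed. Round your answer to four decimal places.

Geometric (trials to first success), p = 0.04.
P(Y = 12) = (1−p)^11 · p = 0.63824 · 0.04 = 0.025530

0.0255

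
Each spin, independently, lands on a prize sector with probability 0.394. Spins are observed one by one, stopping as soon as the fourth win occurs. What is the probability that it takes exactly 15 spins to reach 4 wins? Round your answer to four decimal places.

0.0355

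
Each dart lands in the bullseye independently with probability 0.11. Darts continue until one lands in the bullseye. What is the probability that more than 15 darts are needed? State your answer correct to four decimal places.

0.1741

Y = number of darts to the first success; geometric, p = 0.11.
P(Y > 15) = P(first 15 all fail) = (1−p)^15 = 0.174121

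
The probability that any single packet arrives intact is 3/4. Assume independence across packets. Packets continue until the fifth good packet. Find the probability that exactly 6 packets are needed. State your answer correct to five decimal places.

Y = trial on which the fifth success occurs; negative binomial, r=5, p=0.75.
P(Y=6) = C(5,4) · p^5 · (1−p)^1
= 5 · 0.2373 · 0.25 = 0.2966309

0.29663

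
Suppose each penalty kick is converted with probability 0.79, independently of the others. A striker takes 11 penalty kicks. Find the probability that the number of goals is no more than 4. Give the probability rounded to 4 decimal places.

X ~ Binomial(11, 0.79); P(X ≤ 4) = Σ C(11,k) p^k (1−p)^(11−k) over k:
  k=0: C(11,0)·0.79^0·0.21^11 = 0.000000
  k=1: C(11,1)·0.79^1·0.21^10 = 0.000001
  k=2: C(11,2)·0.79^2·0.21^9 = 0.000027
  k=3: C(11,3)·0.79^3·0.21^8 = 0.000308
  k=4: C(11,4)·0.79^4·0.21^7 = 0.002315
Total = 0.002651

0.0027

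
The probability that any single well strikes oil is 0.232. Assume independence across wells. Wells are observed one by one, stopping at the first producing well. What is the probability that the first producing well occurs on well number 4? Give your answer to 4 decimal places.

0.1051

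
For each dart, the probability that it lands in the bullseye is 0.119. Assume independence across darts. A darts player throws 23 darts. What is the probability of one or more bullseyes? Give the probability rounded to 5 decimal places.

P(at least one) = 1 − P(none) = 1 − (1 − 0.119)^23
= 1 − 0.0542558 = 0.9457442

0.94574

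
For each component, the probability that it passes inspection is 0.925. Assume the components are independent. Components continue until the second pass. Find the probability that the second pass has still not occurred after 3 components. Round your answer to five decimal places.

0.01603

Needing more than 3 components ⇔ fewer than 2 successes in the first 3. With X ~ Binomial(3, 0.925), P(Y > 3) = P(X ≤ 1).
  k=0: C(3,0)·0.925^0·0.075^3 = 0.0004219
  k=1: C(3,1)·0.925^1·0.075^2 = 0.0156094
P(X ≤ 1) = 0.0160313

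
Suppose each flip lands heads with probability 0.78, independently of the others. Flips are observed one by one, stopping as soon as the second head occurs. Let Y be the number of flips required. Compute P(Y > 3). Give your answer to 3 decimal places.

Needing more than 3 flips ⇔ fewer than 2 successes in the first 3. With X ~ Binomial(3, 0.78), P(Y > 3) = P(X ≤ 1).
  k=0: C(3,0)·0.78^0·0.22^3 = 0.01065
  k=1: C(3,1)·0.78^1·0.22^2 = 0.11326
P(X ≤ 1) = 0.12390

0.124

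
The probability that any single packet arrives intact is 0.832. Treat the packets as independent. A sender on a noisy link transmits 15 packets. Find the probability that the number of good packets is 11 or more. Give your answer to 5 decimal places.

0.90772

X ~ Binomial(15, 0.832); P(X ≥ 11) = Σ C(15,k) p^k (1−p)^(15−k) over k:
  k=11: C(15,11)·0.832^11·0.168^4 = 0.1437892
  k=12: C(15,12)·0.832^12·0.168^3 = 0.2373664
  k=13: C(15,13)·0.832^13·0.168^2 = 0.2712758
  k=14: C(15,14)·0.832^14·0.168^1 = 0.1919230
  k=15: C(15,15)·0.832^15·0.168^0 = 0.0633651
Total = 0.9077195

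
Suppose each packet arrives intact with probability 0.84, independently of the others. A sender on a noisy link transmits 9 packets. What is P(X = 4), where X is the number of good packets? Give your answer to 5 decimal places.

0.00658

X ~ Binomial(n=9, p=0.84).
P(X=4) = C(9,4) · p^4 · (1−p)^5
= 126 · 0.49787 · 0.00010486 = 0.0065779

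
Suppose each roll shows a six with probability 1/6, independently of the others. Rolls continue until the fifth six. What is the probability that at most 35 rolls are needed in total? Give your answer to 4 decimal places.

Finishing within 35 rolls ⇔ at least 5 successes in the first 35. With X ~ Binomial(35, 0.166667), P(Y ≤ 35) = 1 − P(X ≤ 4).
  k=0: C(35,0)·0.166667^0·0.833333^35 = 0.001693
  k=1: C(35,1)·0.166667^1·0.833333^34 = 0.011851
  k=2: C(35,2)·0.166667^2·0.833333^33 = 0.040293
  k=3: C(35,3)·0.166667^3·0.833333^32 = 0.088645
  k=4: C(35,4)·0.166667^4·0.833333^31 = 0.141833
1 − 0.284315 = 0.715685

0.7157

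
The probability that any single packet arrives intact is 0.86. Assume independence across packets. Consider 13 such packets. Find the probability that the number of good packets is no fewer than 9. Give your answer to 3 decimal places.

0.974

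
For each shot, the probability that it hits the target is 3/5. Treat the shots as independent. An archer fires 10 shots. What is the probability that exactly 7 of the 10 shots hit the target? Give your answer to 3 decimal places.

0.215

X ~ Binomial(n=10, p=0.60).
P(X=7) = C(10,7) · p^7 · (1−p)^3
= 120 · 0.027994 · 0.064 = 0.21499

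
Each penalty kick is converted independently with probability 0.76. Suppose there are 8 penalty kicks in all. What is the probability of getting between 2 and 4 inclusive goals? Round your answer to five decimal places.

0.10015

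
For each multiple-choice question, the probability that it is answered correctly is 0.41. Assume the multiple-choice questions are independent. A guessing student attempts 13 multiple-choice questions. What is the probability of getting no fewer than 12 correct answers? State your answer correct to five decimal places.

0.00018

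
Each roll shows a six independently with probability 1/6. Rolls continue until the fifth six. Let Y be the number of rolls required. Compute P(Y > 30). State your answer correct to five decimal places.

0.42434

Needing more than 30 rolls ⇔ fewer than 5 successes in the first 30. With X ~ Binomial(30, 0.166667), P(Y > 30) = P(X ≤ 4).
  k=0: C(30,0)·0.166667^0·0.833333^30 = 0.0042127
  k=1: C(30,1)·0.166667^1·0.833333^29 = 0.0252763
  k=2: C(30,2)·0.166667^2·0.833333^28 = 0.0733013
  k=3: C(30,3)·0.166667^3·0.833333^27 = 0.1368292
  k=4: C(30,4)·0.166667^4·0.833333^26 = 0.1847194
P(X ≤ 4) = 0.4243389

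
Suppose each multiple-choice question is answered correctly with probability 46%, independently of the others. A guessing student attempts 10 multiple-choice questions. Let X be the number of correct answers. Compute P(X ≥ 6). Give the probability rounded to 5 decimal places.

X ~ Binomial(10, 0.46); P(X ≥ 6) = Σ C(10,k) p^k (1−p)^(10−k) over k:
  k=6: C(10,6)·0.46^6·0.54^4 = 0.1691770
  k=7: C(10,7)·0.46^7·0.54^3 = 0.0823507
  k=8: C(10,8)·0.46^8·0.54^2 = 0.0263065
  k=9: C(10,9)·0.46^9·0.54^1 = 0.0049798
  k=10: C(10,10)·0.46^10·0.54^0 = 0.0004242
Total = 0.2832382

0.28324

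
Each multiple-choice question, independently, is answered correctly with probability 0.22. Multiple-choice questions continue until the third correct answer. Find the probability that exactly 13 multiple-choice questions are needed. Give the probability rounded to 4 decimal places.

Y = trial on which the third success occurs; negative binomial, r=3, p=0.22.
P(Y=13) = C(12,2) · p^3 · (1−p)^10
= 66 · 0.010648 · 0.083358 = 0.058581

0.0586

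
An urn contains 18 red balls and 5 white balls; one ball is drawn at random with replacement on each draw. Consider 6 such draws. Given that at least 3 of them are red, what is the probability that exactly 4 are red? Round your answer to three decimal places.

X ~ Binomial(6, 0.782609). Want P(X=4 | X≥3) = P(X=4) / P(X≥3).
P(X=4) = C(6,4)·0.782609^4·0.217391^2 = 0.26592
P(X≥3) = 1 − 0.00011 − 0.00228 − 0.02052 = 0.97710
Ratio = 0.26592 / 0.97710 = 0.27216

0.272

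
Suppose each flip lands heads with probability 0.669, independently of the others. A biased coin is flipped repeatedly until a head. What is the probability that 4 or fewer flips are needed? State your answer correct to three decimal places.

0.988

Y = number of flips to the first success; geometric, p = 0.669.
P(Y ≤ 4) = 1 − (1−p)^4 = 1 − 0.01200 = 0.98800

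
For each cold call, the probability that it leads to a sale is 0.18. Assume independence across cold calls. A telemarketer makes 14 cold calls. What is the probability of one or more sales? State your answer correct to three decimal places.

P(at least one) = 1 − P(none) = 1 − (1 − 0.18)^14
= 1 − 0.06214 = 0.93786

0.938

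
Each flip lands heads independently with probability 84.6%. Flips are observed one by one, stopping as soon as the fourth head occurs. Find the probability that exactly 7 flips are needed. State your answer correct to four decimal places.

0.0374

Y = trial on which the fourth success occurs; negative binomial, r=4, p=0.846.
P(Y=7) = C(6,3) · p^4 · (1−p)^3
= 20 · 0.51225 · 0.0036523 = 0.037417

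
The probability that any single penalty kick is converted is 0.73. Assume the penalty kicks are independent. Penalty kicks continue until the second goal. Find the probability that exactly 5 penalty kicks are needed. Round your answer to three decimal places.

Y = trial on which the second success occurs; negative binomial, r=2, p=0.73.
P(Y=5) = C(4,1) · p^2 · (1−p)^3
= 4 · 0.5329 · 0.019683 = 0.04196

0.042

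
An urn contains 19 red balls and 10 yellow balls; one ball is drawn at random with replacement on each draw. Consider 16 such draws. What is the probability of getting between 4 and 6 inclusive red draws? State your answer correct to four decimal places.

X ~ Binomial(16, 0.655172); P(4 ≤ X ≤ 6) = Σ C(16,k) p^k (1−p)^(16−k) over k:
  k=4: C(16,4)·0.655172^4·0.344828^12 = 0.000948
  k=5: C(16,5)·0.655172^5·0.344828^11 = 0.004322
  k=6: C(16,6)·0.655172^6·0.344828^10 = 0.015055
Total = 0.020325

0.0203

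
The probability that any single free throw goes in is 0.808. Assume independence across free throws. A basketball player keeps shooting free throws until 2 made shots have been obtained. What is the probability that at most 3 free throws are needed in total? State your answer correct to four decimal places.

0.9036

Finishing within 3 free throws ⇔ at least 2 successes in the first 3. With X ~ Binomial(3, 0.808), P(Y ≤ 3) = 1 − P(X ≤ 1).
  k=0: C(3,0)·0.808^0·0.192^3 = 0.007078
  k=1: C(3,1)·0.808^1·0.192^2 = 0.089358
1 − 0.096436 = 0.903564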